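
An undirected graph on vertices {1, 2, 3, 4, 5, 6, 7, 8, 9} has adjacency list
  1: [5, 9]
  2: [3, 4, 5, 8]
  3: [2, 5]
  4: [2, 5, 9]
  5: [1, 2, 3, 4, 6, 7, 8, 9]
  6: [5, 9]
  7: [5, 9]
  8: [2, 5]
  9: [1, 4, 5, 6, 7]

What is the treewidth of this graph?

A width-2 tree decomposition is:
Bags: B1 = {5, 6, 9}  B2 = {4, 5, 9}  B3 = {2, 4, 5}  B4 = {2, 3, 5}  B5 = {1, 5, 9}  B6 = {2, 5, 8}  B7 = {5, 7, 9}
Tree: B1–B2, B2–B3, B3–B4, B1–B5, B3–B6, B1–B7
Every bag has size at most 3, so the width is 3 − 1 = 2 and tw(G) ≤ 2. Conversely, {2, 5, 8} is a clique of size 3, and the vertices of any clique must share a bag in every tree decomposition; so some bag has ≥ 3 vertices and tw(G) ≥ 2. Hence tw(G) = 2 exactly.

2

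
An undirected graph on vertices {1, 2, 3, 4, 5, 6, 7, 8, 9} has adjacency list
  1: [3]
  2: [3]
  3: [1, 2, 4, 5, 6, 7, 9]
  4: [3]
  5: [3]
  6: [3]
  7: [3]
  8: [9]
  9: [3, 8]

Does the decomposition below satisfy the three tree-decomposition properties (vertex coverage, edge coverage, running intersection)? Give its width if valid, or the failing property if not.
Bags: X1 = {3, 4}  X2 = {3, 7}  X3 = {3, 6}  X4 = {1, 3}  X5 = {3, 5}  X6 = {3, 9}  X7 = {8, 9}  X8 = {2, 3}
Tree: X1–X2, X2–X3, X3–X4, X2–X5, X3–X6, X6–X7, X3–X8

Yes; width 1.

Every vertex of G appears in some bag (union = {1, 2, 3, 4, 5, 6, 7, 8, 9}); every edge is covered by a bag; and for each vertex v the set of bags containing v is connected in the bag tree. The decomposition is therefore valid. The largest bag has 2 vertices, so the width is 1.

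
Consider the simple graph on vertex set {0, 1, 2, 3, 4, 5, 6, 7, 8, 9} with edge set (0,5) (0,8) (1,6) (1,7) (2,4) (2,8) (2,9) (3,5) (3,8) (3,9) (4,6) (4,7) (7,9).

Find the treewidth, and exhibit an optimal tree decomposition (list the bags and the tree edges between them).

Treewidth 2.
One optimal decomposition is:
Bags: B1 = {1, 6, 7}  B2 = {4, 6, 7}  B3 = {4, 7, 9}  B4 = {2, 4, 9}  B5 = {2, 3, 9}  B6 = {2, 3, 8}  B7 = {3, 5, 8}  B8 = {0, 5, 8}
Tree: B1–B2, B2–B3, B3–B4, B4–B5, B5–B6, B6–B7, B7–B8

Each bag holds 3 vertices, so the decomposition has width 2, which upper-bounds the treewidth. Since 1–6–4–7–1 is a cycle in G, G is not acyclic. Forests are exactly the graphs of treewidth ≤ 1, so tw(G) ≥ 2. Combining the bounds, tw(G) = 2.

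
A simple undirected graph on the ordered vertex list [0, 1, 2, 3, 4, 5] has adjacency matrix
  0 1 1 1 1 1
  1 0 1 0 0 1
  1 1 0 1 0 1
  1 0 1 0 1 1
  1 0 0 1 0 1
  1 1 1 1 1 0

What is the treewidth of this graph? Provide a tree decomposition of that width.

Treewidth 3.
One optimal decomposition is:
Bags: B1 = {0, 3, 4, 5}  B2 = {0, 2, 3, 5}  B3 = {0, 1, 2, 5}
Tree: B1–B2, B2–B3

Each bag holds 4 vertices, so the decomposition has width 3, which upper-bounds the treewidth. For the lower bound, the 4 vertices {0, 1, 2, 5} are pairwise adjacent, and any tree decomposition puts a clique entirely inside one bag — forcing width ≥ 3. Therefore the treewidth is 3.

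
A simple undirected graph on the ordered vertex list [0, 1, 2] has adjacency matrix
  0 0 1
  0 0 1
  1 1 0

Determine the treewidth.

1

A width-1 tree decomposition is:
Bags: B1 = {1, 2}  B2 = {0, 2}
Tree: B1–B2
The largest bag has 2 vertices, giving width 1; this decomposition certifies tw(G) ≤ 1. G has an edge, so its treewidth is at least 1. The upper and lower bounds meet at 1, so that is the treewidth.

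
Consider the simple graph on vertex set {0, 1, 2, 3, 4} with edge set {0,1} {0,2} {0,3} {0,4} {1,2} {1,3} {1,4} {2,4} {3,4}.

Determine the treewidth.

3

A width-3 tree decomposition is:
Bags: B1 = {0, 1, 3, 4}  B2 = {0, 1, 2, 4}
Tree: B1–B2
Every bag has size at most 4, so the width is 4 − 1 = 3 and tw(G) ≤ 3. For the lower bound, the 4 vertices {0, 1, 2, 4} are pairwise adjacent, and any tree decomposition puts a clique entirely inside one bag — forcing width ≥ 3. Combining the bounds, tw(G) = 3.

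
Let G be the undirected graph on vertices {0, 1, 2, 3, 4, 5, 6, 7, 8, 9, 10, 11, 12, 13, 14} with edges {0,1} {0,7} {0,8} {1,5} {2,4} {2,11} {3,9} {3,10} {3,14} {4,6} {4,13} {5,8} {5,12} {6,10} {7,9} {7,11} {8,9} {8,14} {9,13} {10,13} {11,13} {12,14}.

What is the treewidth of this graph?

A width-3 tree decomposition is:
Bags: B1 = {0, 1, 5, 12}  B2 = {0, 5, 8, 12}  B3 = {0, 8, 12, 14}  B4 = {0, 7, 8, 14}  B5 = {7, 8, 9, 14}  B6 = {3, 7, 9, 14}  B7 = {3, 7, 9, 11}  B8 = {3, 9, 11, 13}  B9 = {3, 10, 11, 13}  B10 = {2, 10, 11, 13}  B11 = {2, 4, 10, 13}  B12 = {2, 4, 6, 10}
Tree: B1–B2, B2–B3, B3–B4, B4–B5, B5–B6, B6–B7, B7–B8, B8–B9, B9–B10, B10–B11, B11–B12
Every bag has size at most 4, so the width is 4 − 1 = 3 and tw(G) ≤ 3. For the lower bound: the 4 vertex sets {1,5,12}, {0}, {8}, {3,7,9,14} are disjoint, each induces a connected subgraph, and every pair is joined by at least one edge of G. Contracting each set to a single vertex therefore yields K_{4} as a minor, and since treewidth is minor-monotone, tw(G) ≥ tw(K_{4}) = 3. Hence tw(G) = 3 exactly.

3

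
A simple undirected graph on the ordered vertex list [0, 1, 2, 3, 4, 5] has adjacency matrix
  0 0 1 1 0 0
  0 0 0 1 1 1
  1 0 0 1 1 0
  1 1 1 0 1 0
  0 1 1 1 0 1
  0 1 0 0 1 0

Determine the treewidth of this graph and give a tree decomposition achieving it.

Every bag has size at most 3, so the width is 3 − 1 = 2 and tw(G) ≤ 2. Conversely, {1, 3, 4} is a clique of size 3, and the vertices of any clique must share a bag in every tree decomposition; so some bag has ≥ 3 vertices and tw(G) ≥ 2. Hence tw(G) = 2 exactly.

Treewidth 2.
One optimal decomposition is:
Bags: B1 = {2, 3, 4}  B2 = {1, 3, 4}  B3 = {1, 4, 5}  B4 = {0, 2, 3}
Tree: B1–B2, B2–B3, B1–B4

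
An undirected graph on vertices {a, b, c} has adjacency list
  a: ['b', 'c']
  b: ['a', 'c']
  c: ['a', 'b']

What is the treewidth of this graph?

2

A width-2 tree decomposition is:
Bags: B1 = {a, b, c}
Tree: (single bag)
A single bag containing all 3 vertices is trivially a valid decomposition of width 2. Conversely, {a, b, c} is a clique of size 3, and the vertices of any clique must share a bag in every tree decomposition; so some bag has ≥ 3 vertices and tw(G) ≥ 2. The upper and lower bounds meet at 2, so that is the treewidth.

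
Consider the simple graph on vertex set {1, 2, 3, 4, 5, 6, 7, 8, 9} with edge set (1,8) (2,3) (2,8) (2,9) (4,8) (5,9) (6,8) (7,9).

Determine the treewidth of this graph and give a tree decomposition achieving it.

Treewidth 1.
Bags: B1 = {2, 9}  B2 = {2, 3}  B3 = {5, 9}  B4 = {2, 8}  B5 = {6, 8}  B6 = {1, 8}  B7 = {7, 9}  B8 = {4, 8}
Tree: B1–B2, B1–B3, B1–B4, B4–B5, B4–B6, B1–B7, B4–B8

Each bag holds 2 vertices, so the decomposition has width 1, which upper-bounds the treewidth. Any graph with an edge has treewidth ≥ 1, and G has the edge 9–2. Hence tw(G) = 1 exactly.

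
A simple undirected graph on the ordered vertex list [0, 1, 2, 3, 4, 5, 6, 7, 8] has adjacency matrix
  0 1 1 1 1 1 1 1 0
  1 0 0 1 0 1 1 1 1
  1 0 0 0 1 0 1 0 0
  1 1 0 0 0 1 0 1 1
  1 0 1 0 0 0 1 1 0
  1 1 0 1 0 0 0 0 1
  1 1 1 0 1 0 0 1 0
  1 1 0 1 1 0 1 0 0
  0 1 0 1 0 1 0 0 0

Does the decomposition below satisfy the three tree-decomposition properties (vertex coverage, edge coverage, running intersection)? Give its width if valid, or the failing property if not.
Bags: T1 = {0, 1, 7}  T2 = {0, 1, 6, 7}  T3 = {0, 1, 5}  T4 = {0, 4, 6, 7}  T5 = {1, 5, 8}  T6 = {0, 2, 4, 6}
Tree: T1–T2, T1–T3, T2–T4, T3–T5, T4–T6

No — vertex 3 appears in no bag.

A tree decomposition must satisfy three properties: every vertex lies in some bag; for every edge, both endpoints lie together in some bag; and for every vertex, the bags containing it form a connected subtree. Here vertex 3 appears in no bag, so the decomposition is invalid.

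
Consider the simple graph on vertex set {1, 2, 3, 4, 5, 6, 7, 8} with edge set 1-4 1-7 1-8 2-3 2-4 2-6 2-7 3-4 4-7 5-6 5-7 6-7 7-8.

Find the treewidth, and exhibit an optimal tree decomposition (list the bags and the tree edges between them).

The largest bag has 3 vertices, giving width 2; this decomposition certifies tw(G) ≤ 2. For the lower bound, the 3 vertices {2, 3, 4} are pairwise adjacent, and any tree decomposition puts a clique entirely inside one bag — forcing width ≥ 2. The upper and lower bounds meet at 2, so that is the treewidth.

Treewidth 2.
Bags: B1 = {2, 4, 7}  B2 = {2, 6, 7}  B3 = {1, 4, 7}  B4 = {2, 3, 4}  B5 = {1, 7, 8}  B6 = {5, 6, 7}
Tree: B1–B2, B1–B3, B1–B4, B3–B5, B2–B6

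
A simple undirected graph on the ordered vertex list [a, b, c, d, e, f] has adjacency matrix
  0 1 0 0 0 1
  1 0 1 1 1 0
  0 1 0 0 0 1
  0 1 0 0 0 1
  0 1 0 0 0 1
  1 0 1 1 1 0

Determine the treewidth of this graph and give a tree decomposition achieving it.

Treewidth 2.
One optimal decomposition is:
Bags: B1 = {b, d, f}  B2 = {a, b, f}  B3 = {b, c, f}  B4 = {b, e, f}
Tree: B1–B2, B2–B3, B3–B4

The largest bag has 3 vertices, giving width 2; this decomposition certifies tw(G) ≤ 2. For the lower bound, G contains the cycle f–d–b–a–f, so G is not a forest; only forests have treewidth ≤ 1, hence tw(G) ≥ 2. Hence tw(G) = 2 exactly.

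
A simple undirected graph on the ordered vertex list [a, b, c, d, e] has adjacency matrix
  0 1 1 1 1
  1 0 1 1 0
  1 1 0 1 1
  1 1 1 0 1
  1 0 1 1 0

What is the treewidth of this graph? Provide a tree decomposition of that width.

Treewidth 3.
One such decomposition:
Bags: B1 = {a, c, d, e}  B2 = {a, b, c, d}
Tree: B1–B2

Every bag has size at most 4, so the width is 4 − 1 = 3 and tw(G) ≤ 3. Conversely, {a, c, d, e} is a clique of size 4, and the vertices of any clique must share a bag in every tree decomposition; so some bag has ≥ 4 vertices and tw(G) ≥ 3. Combining the bounds, tw(G) = 3.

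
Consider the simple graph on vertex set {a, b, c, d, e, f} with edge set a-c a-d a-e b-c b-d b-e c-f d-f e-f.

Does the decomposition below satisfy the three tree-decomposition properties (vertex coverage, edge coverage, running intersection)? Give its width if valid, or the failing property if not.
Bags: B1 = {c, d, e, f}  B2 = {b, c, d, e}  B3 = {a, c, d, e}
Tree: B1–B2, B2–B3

Vertex coverage: the bags together contain {a, b, c, d, e, f}, the full vertex set. Edge coverage: each edge of G has both endpoints in at least one bag. Running intersection: for every vertex, the bags containing it form a connected subtree. All three properties hold, so this is a valid tree decomposition of width max|bag| − 1 = 3, and hence tw(G) ≤ 3.

Yes; width 3.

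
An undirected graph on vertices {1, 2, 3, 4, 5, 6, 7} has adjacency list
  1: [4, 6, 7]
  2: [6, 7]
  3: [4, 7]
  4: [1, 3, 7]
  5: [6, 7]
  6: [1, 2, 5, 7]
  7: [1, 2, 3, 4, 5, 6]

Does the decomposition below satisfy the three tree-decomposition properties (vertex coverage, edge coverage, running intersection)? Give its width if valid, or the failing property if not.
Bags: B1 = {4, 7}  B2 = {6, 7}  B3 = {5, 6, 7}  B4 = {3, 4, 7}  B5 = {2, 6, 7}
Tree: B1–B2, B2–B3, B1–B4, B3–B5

A tree decomposition must satisfy three properties: every vertex lies in some bag; for every edge, both endpoints lie together in some bag; and for every vertex, the bags containing it form a connected subtree. Here vertex 1 appears in no bag, so the decomposition is invalid.

No — vertex 1 appears in no bag.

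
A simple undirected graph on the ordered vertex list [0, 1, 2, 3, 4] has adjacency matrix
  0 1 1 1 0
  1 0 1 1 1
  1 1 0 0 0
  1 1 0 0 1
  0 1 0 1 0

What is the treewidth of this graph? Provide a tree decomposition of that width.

Treewidth 2.
One such decomposition:
Bags: B1 = {0, 1, 3}  B2 = {1, 3, 4}  B3 = {0, 1, 2}
Tree: B1–B2, B1–B3

Every bag has size at most 3, so the width is 3 − 1 = 2 and tw(G) ≤ 2. Conversely, {0, 1, 2} is a clique of size 3, and the vertices of any clique must share a bag in every tree decomposition; so some bag has ≥ 3 vertices and tw(G) ≥ 2. Therefore the treewidth is 2.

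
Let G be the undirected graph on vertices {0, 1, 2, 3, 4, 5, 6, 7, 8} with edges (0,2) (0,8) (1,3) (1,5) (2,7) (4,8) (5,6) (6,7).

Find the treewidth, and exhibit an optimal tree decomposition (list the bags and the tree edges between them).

Treewidth 1.
One optimal decomposition is:
Bags: B1 = {1, 3}  B2 = {1, 5}  B3 = {5, 6}  B4 = {6, 7}  B5 = {2, 7}  B6 = {0, 2}  B7 = {0, 8}  B8 = {4, 8}
Tree: B1–B2, B2–B3, B3–B4, B4–B5, B5–B6, B6–B7, B7–B8

Each bag holds 2 vertices, so the decomposition has width 1, which upper-bounds the treewidth. G has an edge, so its treewidth is at least 1. Therefore the treewidth is 1.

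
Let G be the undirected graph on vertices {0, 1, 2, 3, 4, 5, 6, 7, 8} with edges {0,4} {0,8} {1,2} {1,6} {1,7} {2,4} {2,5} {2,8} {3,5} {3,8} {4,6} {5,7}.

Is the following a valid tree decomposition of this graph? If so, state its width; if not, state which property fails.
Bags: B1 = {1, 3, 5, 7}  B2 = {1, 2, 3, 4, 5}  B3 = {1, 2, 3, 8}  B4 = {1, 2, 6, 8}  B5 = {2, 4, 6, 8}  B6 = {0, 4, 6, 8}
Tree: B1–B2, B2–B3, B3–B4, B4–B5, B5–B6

A tree decomposition must satisfy three properties: every vertex lies in some bag; for every edge, both endpoints lie together in some bag; and for every vertex, the bags containing it form a connected subtree. Here bags containing vertex 4 are not connected in the tree, so the decomposition is invalid.

No — bags containing vertex 4 are not connected in the tree.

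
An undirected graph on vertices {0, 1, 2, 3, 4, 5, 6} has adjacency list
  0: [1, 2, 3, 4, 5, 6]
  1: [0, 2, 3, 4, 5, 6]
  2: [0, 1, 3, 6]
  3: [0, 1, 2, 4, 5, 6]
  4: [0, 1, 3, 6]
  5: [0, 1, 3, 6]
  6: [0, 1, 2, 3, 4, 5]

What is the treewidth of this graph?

A width-4 tree decomposition is:
Bags: B1 = {0, 1, 2, 3, 6}  B2 = {0, 1, 3, 4, 6}  B3 = {0, 1, 3, 5, 6}
Tree: B1–B2, B1–B3
The largest bag has 5 vertices, giving width 4; this decomposition certifies tw(G) ≤ 4. Conversely, {0, 1, 2, 3, 6} is a clique of size 5, and the vertices of any clique must share a bag in every tree decomposition; so some bag has ≥ 5 vertices and tw(G) ≥ 4. Hence tw(G) = 4 exactly.

4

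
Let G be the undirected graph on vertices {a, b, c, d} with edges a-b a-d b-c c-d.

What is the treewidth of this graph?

A width-2 tree decomposition is:
Bags: B1 = {a, c, d}  B2 = {a, b, c}
Tree: B1–B2
Each bag holds 3 vertices, so the decomposition has width 2, which upper-bounds the treewidth. Since a–d–c–b–a is a cycle in G, G is not acyclic. Forests are exactly the graphs of treewidth ≤ 1, so tw(G) ≥ 2. Therefore the treewidth is 2.

2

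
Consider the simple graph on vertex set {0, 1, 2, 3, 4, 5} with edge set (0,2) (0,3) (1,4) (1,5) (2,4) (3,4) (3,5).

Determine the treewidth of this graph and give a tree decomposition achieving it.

Treewidth 2.
One such decomposition:
Bags: B1 = {1, 4, 5}  B2 = {3, 4, 5}  B3 = {2, 3, 4}  B4 = {0, 2, 3}
Tree: B1–B2, B2–B3, B3–B4

Each bag holds 3 vertices, so the decomposition has width 2, which upper-bounds the treewidth. Since 1–5–3–4–1 is a cycle in G, G is not acyclic. Forests are exactly the graphs of treewidth ≤ 1, so tw(G) ≥ 2. Combining the bounds, tw(G) = 2.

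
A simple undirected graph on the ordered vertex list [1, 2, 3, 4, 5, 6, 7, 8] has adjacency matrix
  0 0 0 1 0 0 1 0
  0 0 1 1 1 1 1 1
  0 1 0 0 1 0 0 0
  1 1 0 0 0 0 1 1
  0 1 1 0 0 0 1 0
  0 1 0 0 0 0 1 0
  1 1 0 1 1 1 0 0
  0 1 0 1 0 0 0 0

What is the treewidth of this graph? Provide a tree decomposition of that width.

Each bag holds 3 vertices, so the decomposition has width 2, which upper-bounds the treewidth. For the lower bound, the 3 vertices {1, 4, 7} are pairwise adjacent, and any tree decomposition puts a clique entirely inside one bag — forcing width ≥ 2. Hence tw(G) = 2 exactly.

Treewidth 2.
One such decomposition:
Bags: B1 = {2, 4, 7}  B2 = {2, 5, 7}  B3 = {2, 3, 5}  B4 = {2, 6, 7}  B5 = {2, 4, 8}  B6 = {1, 4, 7}
Tree: B1–B2, B2–B3, B1–B4, B1–B5, B1–B6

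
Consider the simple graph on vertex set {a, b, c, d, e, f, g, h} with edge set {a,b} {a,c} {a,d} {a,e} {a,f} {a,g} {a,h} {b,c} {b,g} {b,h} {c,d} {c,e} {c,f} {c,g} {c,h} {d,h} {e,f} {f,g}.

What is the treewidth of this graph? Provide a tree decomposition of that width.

Treewidth 3.
One such decomposition:
Bags: B1 = {a, b, c, g}  B2 = {a, b, c, h}  B3 = {a, c, d, h}  B4 = {a, c, f, g}  B5 = {a, c, e, f}
Tree: B1–B2, B2–B3, B1–B4, B4–B5

The largest bag has 4 vertices, giving width 3; this decomposition certifies tw(G) ≤ 3. On the other hand G contains the 4-clique {a, c, d, h}. A clique must lie in a single bag of any decomposition, so no decomposition can have width below 3. Combining the bounds, tw(G) = 3.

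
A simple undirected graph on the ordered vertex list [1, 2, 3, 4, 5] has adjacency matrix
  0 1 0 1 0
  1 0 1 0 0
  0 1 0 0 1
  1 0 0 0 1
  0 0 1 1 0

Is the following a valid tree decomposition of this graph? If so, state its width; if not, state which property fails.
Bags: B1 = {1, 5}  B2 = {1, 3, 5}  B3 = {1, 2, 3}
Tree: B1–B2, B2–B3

No — vertex 4 appears in no bag.

A tree decomposition must satisfy three properties: every vertex lies in some bag; for every edge, both endpoints lie together in some bag; and for every vertex, the bags containing it form a connected subtree. Here vertex 4 appears in no bag, so the decomposition is invalid.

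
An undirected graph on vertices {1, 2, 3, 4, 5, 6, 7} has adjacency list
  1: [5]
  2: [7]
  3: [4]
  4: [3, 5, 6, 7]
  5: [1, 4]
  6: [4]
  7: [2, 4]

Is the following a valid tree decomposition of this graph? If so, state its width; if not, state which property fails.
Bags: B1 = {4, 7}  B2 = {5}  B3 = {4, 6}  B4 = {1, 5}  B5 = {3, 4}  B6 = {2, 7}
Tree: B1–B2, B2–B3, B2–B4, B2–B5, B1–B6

A tree decomposition must satisfy three properties: every vertex lies in some bag; for every edge, both endpoints lie together in some bag; and for every vertex, the bags containing it form a connected subtree. Here edge (4,5) lies in no bag, so the decomposition is invalid.

No — edge (4,5) lies in no bag.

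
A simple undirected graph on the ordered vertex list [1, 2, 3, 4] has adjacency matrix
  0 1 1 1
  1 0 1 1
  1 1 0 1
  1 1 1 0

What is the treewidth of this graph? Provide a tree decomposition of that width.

Treewidth 3.
One such decomposition:
Bags: B1 = {1, 2, 3, 4}
Tree: (single bag)

With just one bag of size 4, the width is 4 − 1 = 3, so tw(G) ≤ 3. For the lower bound, the 4 vertices {1, 2, 3, 4} are pairwise adjacent, and any tree decomposition puts a clique entirely inside one bag — forcing width ≥ 3. Hence tw(G) = 3 exactly.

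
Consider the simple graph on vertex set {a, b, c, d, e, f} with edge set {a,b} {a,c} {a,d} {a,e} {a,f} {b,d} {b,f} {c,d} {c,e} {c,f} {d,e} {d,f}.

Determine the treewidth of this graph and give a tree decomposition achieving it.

Every bag has size at most 4, so the width is 4 − 1 = 3 and tw(G) ≤ 3. On the other hand G contains the 4-clique {a, c, d, e}. A clique must lie in a single bag of any decomposition, so no decomposition can have width below 3. Hence tw(G) = 3 exactly.

Treewidth 3.
One such decomposition:
Bags: B1 = {a, b, d, f}  B2 = {a, c, d, f}  B3 = {a, c, d, e}
Tree: B1–B2, B2–B3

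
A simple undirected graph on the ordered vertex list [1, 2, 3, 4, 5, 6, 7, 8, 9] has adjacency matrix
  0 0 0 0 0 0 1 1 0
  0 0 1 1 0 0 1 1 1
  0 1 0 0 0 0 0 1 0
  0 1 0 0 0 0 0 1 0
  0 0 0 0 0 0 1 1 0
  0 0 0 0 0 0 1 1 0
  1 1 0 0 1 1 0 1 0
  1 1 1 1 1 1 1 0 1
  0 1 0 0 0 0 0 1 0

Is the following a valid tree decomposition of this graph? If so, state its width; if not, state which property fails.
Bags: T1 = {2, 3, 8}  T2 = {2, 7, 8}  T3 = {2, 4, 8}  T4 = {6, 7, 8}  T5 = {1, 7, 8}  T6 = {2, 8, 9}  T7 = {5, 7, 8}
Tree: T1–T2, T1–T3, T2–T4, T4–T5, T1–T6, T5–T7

Yes; width 2.

Every vertex of G appears in some bag (union = {1, 2, 3, 4, 5, 6, 7, 8, 9}); every edge is covered by a bag; and for each vertex v the set of bags containing v is connected in the bag tree. The decomposition is therefore valid. The largest bag has 3 vertices, so the width is 2.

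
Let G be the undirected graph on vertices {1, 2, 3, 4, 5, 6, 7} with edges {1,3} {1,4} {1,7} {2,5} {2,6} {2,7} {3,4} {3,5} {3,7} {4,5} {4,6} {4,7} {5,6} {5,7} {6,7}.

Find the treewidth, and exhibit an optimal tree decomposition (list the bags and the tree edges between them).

Treewidth 3.
Bags: B1 = {3, 4, 5, 7}  B2 = {1, 3, 4, 7}  B3 = {4, 5, 6, 7}  B4 = {2, 5, 6, 7}
Tree: B1–B2, B1–B3, B3–B4

Each bag holds 4 vertices, so the decomposition has width 3, which upper-bounds the treewidth. On the other hand G contains the 4-clique {2, 5, 6, 7}. A clique must lie in a single bag of any decomposition, so no decomposition can have width below 3. The upper and lower bounds meet at 3, so that is the treewidth.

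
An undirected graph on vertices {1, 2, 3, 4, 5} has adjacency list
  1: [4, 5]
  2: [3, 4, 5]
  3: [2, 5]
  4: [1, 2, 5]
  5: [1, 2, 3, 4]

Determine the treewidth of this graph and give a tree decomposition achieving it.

Treewidth 2.
Bags: B1 = {2, 4, 5}  B2 = {2, 3, 5}  B3 = {1, 4, 5}
Tree: B1–B2, B1–B3

Each bag holds 3 vertices, so the decomposition has width 2, which upper-bounds the treewidth. For the lower bound, the 3 vertices {1, 4, 5} are pairwise adjacent, and any tree decomposition puts a clique entirely inside one bag — forcing width ≥ 2. The upper and lower bounds meet at 2, so that is the treewidth.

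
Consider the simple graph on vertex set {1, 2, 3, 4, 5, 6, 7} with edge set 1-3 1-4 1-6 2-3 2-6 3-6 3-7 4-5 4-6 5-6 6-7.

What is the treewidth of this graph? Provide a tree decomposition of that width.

The largest bag has 3 vertices, giving width 2; this decomposition certifies tw(G) ≤ 2. Conversely, {1, 3, 6} is a clique of size 3, and the vertices of any clique must share a bag in every tree decomposition; so some bag has ≥ 3 vertices and tw(G) ≥ 2. Combining the bounds, tw(G) = 2.

Treewidth 2.
Bags: B1 = {1, 3, 6}  B2 = {1, 4, 6}  B3 = {4, 5, 6}  B4 = {2, 3, 6}  B5 = {3, 6, 7}
Tree: B1–B2, B2–B3, B1–B4, B4–B5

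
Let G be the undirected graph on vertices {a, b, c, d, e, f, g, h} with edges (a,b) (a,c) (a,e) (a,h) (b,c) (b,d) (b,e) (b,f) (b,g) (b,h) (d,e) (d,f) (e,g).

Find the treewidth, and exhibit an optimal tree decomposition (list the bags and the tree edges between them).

Treewidth 2.
One such decomposition:
Bags: B1 = {a, b, e}  B2 = {b, d, e}  B3 = {b, e, g}  B4 = {a, b, c}  B5 = {a, b, h}  B6 = {b, d, f}
Tree: B1–B2, B1–B3, B1–B4, B1–B5, B2–B6

Every bag has size at most 3, so the width is 3 − 1 = 2 and tw(G) ≤ 2. On the other hand G contains the 3-clique {b, d, e}. A clique must lie in a single bag of any decomposition, so no decomposition can have width below 2. Combining the bounds, tw(G) = 2.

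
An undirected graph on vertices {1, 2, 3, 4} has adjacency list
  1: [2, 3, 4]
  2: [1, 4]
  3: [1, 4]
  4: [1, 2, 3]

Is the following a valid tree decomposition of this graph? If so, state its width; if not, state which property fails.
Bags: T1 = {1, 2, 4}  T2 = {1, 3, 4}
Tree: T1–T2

Checking the three conditions: (i) the bags cover all of {1, 2, 3, 4}; (ii) for each edge, some bag contains both endpoints; (iii) the bags containing any fixed vertex form a subtree. All hold, so the decomposition is valid with width 3 − 1 = 2.

Yes; width 2.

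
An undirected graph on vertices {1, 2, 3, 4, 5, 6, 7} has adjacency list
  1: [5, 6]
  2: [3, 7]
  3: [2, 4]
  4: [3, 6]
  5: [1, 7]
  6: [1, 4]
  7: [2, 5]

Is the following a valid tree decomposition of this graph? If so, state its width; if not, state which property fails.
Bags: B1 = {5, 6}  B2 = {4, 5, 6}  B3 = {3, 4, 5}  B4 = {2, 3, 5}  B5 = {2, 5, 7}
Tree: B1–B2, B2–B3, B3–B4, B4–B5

No — vertex 1 appears in no bag.

A tree decomposition must satisfy three properties: every vertex lies in some bag; for every edge, both endpoints lie together in some bag; and for every vertex, the bags containing it form a connected subtree. Here vertex 1 appears in no bag, so the decomposition is invalid.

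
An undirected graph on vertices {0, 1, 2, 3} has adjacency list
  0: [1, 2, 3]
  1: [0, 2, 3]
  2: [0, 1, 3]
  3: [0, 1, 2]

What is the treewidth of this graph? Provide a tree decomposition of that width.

With just one bag of size 4, the width is 4 − 1 = 3, so tw(G) ≤ 3. On the other hand G contains the 4-clique {0, 1, 2, 3}. A clique must lie in a single bag of any decomposition, so no decomposition can have width below 3. Combining the bounds, tw(G) = 3.

Treewidth 3.
One such decomposition:
Bags: B1 = {0, 1, 2, 3}
Tree: (single bag)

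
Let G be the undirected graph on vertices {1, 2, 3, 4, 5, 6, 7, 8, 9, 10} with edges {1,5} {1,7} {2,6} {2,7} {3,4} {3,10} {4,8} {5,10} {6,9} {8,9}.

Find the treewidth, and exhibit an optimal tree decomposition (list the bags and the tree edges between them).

Treewidth 2.
Bags: B1 = {4, 8, 9}  B2 = {4, 6, 9}  B3 = {2, 4, 6}  B4 = {2, 4, 7}  B5 = {1, 4, 7}  B6 = {1, 4, 5}  B7 = {4, 5, 10}  B8 = {3, 4, 10}
Tree: B1–B2, B2–B3, B3–B4, B4–B5, B5–B6, B6–B7, B7–B8

Each bag holds 3 vertices, so the decomposition has width 2, which upper-bounds the treewidth. The edges 4–8–9–6–2–7–1–5–10–3–4 form a cycle, so G is not a tree and its treewidth is at least 2. Combining the bounds, tw(G) = 2.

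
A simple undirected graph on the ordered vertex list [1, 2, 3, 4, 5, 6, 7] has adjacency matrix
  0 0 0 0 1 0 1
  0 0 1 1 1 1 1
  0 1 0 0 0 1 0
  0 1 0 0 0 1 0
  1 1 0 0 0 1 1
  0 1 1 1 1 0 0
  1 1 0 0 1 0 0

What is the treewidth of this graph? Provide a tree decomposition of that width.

Treewidth 2.
One such decomposition:
Bags: B1 = {2, 4, 6}  B2 = {2, 3, 6}  B3 = {2, 5, 6}  B4 = {2, 5, 7}  B5 = {1, 5, 7}
Tree: B1–B2, B1–B3, B3–B4, B4–B5

The largest bag has 3 vertices, giving width 2; this decomposition certifies tw(G) ≤ 2. On the other hand G contains the 3-clique {1, 5, 7}. A clique must lie in a single bag of any decomposition, so no decomposition can have width below 2. Therefore the treewidth is 2.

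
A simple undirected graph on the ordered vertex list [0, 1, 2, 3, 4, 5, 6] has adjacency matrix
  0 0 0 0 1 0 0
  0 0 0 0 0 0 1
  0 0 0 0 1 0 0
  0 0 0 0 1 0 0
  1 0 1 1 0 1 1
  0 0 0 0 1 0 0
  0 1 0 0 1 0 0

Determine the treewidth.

A width-1 tree decomposition is:
Bags: B1 = {4, 6}  B2 = {0, 4}  B3 = {1, 6}  B4 = {2, 4}  B5 = {4, 5}  B6 = {3, 4}
Tree: B1–B2, B1–B3, B2–B4, B2–B5, B1–B6
The largest bag has 2 vertices, giving width 1; this decomposition certifies tw(G) ≤ 1. Since G has at least one edge (e.g. 4–6), it is not an edgeless graph, so tw(G) ≥ 1. Combining the bounds, tw(G) = 1.

1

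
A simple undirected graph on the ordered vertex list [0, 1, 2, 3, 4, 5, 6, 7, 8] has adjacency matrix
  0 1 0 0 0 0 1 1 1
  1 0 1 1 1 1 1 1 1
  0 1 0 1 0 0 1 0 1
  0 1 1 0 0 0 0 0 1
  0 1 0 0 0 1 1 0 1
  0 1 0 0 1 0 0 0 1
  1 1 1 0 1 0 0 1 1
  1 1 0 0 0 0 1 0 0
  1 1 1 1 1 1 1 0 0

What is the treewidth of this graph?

A width-3 tree decomposition is:
Bags: B1 = {0, 1, 6, 8}  B2 = {0, 1, 6, 7}  B3 = {1, 2, 6, 8}  B4 = {1, 2, 3, 8}  B5 = {1, 4, 6, 8}  B6 = {1, 4, 5, 8}
Tree: B1–B2, B1–B3, B3–B4, B3–B5, B5–B6
Every bag has size at most 4, so the width is 4 − 1 = 3 and tw(G) ≤ 3. Conversely, {1, 2, 3, 8} is a clique of size 4, and the vertices of any clique must share a bag in every tree decomposition; so some bag has ≥ 4 vertices and tw(G) ≥ 3. The upper and lower bounds meet at 3, so that is the treewidth.

3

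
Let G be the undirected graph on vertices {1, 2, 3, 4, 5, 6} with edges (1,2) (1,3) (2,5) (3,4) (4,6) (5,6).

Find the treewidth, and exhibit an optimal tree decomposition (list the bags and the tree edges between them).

The largest bag has 3 vertices, giving width 2; this decomposition certifies tw(G) ≤ 2. The edges 3–1–2–5–6–4–3 form a cycle, so G is not a tree and its treewidth is at least 2. Combining the bounds, tw(G) = 2.

Treewidth 2.
Bags: B1 = {1, 2, 3}  B2 = {2, 3, 5}  B3 = {3, 5, 6}  B4 = {3, 4, 6}
Tree: B1–B2, B2–B3, B3–B4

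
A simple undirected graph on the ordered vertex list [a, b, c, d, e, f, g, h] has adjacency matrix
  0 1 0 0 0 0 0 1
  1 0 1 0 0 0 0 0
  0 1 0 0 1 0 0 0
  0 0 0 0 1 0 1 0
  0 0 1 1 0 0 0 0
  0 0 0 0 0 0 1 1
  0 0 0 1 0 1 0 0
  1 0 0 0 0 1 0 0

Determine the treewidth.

2

A width-2 tree decomposition is:
Bags: B1 = {c, d, e}  B2 = {c, d, g}  B3 = {c, f, g}  B4 = {c, f, h}  B5 = {a, c, h}  B6 = {a, b, c}
Tree: B1–B2, B2–B3, B3–B4, B4–B5, B5–B6
The largest bag has 3 vertices, giving width 2; this decomposition certifies tw(G) ≤ 2. Since c–e–d–g–f–h–a–b–c is a cycle in G, G is not acyclic. Forests are exactly the graphs of treewidth ≤ 1, so tw(G) ≥ 2. Combining the bounds, tw(G) = 2.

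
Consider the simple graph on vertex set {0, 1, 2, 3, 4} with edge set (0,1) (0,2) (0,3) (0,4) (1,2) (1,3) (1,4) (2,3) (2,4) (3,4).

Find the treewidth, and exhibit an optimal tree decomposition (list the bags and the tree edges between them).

Treewidth 4.
One such decomposition:
Bags: B1 = {0, 1, 2, 3, 4}
Tree: (single bag)

A single bag containing all 5 vertices is trivially a valid decomposition of width 4. For the lower bound, the 5 vertices {0, 1, 2, 3, 4} are pairwise adjacent, and any tree decomposition puts a clique entirely inside one bag — forcing width ≥ 4. Combining the bounds, tw(G) = 4.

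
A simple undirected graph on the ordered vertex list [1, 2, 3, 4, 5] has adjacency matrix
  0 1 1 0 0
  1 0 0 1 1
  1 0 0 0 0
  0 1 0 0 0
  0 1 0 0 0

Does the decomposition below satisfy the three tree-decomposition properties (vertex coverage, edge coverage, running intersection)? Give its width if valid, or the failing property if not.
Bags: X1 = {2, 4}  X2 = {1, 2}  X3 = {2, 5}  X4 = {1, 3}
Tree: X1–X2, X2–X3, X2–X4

Vertex coverage: the bags together contain {1, 2, 3, 4, 5}, the full vertex set. Edge coverage: each edge of G has both endpoints in at least one bag. Running intersection: for every vertex, the bags containing it form a connected subtree. All three properties hold, so this is a valid tree decomposition of width max|bag| − 1 = 1, and hence tw(G) ≤ 1.

Yes; width 1.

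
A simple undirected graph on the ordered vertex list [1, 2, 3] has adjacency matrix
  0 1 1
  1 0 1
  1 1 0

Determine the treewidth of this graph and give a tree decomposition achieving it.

Treewidth 2.
One optimal decomposition is:
Bags: B1 = {1, 2, 3}
Tree: (single bag)

A single bag containing all 3 vertices is trivially a valid decomposition of width 2. For the lower bound, the 3 vertices {1, 2, 3} are pairwise adjacent, and any tree decomposition puts a clique entirely inside one bag — forcing width ≥ 2. Hence tw(G) = 2 exactly.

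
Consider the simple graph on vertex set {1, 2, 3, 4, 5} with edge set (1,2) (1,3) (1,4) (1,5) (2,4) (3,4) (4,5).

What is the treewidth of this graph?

A width-2 tree decomposition is:
Bags: B1 = {1, 4, 5}  B2 = {1, 2, 4}  B3 = {1, 3, 4}
Tree: B1–B2, B2–B3
The largest bag has 3 vertices, giving width 2; this decomposition certifies tw(G) ≤ 2. For the lower bound, the 3 vertices {1, 2, 4} are pairwise adjacent, and any tree decomposition puts a clique entirely inside one bag — forcing width ≥ 2. The upper and lower bounds meet at 2, so that is the treewidth.

2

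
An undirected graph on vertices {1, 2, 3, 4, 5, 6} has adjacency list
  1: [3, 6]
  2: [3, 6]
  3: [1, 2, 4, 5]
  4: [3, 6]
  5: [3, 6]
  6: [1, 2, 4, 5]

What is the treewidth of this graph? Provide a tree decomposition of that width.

The largest bag has 3 vertices, giving width 2; this decomposition certifies tw(G) ≤ 2. The edges 3–2–6–4–3 form a cycle, so G is not a tree and its treewidth is at least 2. Combining the bounds, tw(G) = 2.

Treewidth 2.
One optimal decomposition is:
Bags: B1 = {2, 3, 6}  B2 = {3, 4, 6}  B3 = {3, 5, 6}  B4 = {1, 3, 6}
Tree: B1–B2, B2–B3, B3–B4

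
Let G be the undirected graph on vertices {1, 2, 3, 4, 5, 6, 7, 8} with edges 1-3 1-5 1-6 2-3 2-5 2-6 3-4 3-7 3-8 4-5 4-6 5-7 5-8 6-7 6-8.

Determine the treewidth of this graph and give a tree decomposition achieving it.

Treewidth 3.
One such decomposition:
Bags: B1 = {1, 3, 5, 6}  B2 = {3, 4, 5, 6}  B3 = {2, 3, 5, 6}  B4 = {3, 5, 6, 8}  B5 = {3, 5, 6, 7}
Tree: B1–B2, B2–B3, B3–B4, B4–B5

The largest bag has 4 vertices, giving width 3; this decomposition certifies tw(G) ≤ 3. For the lower bound: the 4 vertex sets {1,5}, {3,4}, {6}, {2} are disjoint, each induces a connected subgraph, and every pair is joined by at least one edge of G. Contracting each set to a single vertex therefore yields K_{4} as a minor, and since treewidth is minor-monotone, tw(G) ≥ tw(K_{4}) = 3. Combining the bounds, tw(G) = 3.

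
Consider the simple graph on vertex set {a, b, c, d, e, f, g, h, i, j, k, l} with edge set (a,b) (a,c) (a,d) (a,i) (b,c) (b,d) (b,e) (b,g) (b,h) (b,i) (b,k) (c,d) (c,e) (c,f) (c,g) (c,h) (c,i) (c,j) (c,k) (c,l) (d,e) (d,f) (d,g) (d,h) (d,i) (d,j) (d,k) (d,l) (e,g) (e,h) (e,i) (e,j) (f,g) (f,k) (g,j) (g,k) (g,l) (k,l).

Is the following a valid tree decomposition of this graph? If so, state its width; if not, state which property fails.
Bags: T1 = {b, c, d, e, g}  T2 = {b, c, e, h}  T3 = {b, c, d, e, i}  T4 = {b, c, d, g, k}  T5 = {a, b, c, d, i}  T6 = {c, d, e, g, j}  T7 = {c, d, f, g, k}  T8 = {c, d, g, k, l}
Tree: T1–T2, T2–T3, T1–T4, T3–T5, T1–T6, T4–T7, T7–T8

No — edge (d,h) lies in no bag.

A tree decomposition must satisfy three properties: every vertex lies in some bag; for every edge, both endpoints lie together in some bag; and for every vertex, the bags containing it form a connected subtree. Here edge (d,h) lies in no bag, so the decomposition is invalid.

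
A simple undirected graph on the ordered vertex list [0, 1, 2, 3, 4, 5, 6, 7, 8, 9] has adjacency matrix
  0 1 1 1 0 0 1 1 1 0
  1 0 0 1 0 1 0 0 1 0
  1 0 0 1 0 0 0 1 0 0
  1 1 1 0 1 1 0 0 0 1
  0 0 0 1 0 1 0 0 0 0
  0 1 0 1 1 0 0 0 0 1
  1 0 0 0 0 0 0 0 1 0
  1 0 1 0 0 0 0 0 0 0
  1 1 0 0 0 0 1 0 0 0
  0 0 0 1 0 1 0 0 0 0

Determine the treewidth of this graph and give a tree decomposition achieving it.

Treewidth 2.
One such decomposition:
Bags: B1 = {1, 3, 5}  B2 = {0, 1, 3}  B3 = {3, 5, 9}  B4 = {0, 2, 3}  B5 = {0, 1, 8}  B6 = {3, 4, 5}  B7 = {0, 2, 7}  B8 = {0, 6, 8}
Tree: B1–B2, B1–B3, B2–B4, B2–B5, B3–B6, B4–B7, B5–B8

Every bag has size at most 3, so the width is 3 − 1 = 2 and tw(G) ≤ 2. On the other hand G contains the 3-clique {0, 1, 8}. A clique must lie in a single bag of any decomposition, so no decomposition can have width below 2. Therefore the treewidth is 2.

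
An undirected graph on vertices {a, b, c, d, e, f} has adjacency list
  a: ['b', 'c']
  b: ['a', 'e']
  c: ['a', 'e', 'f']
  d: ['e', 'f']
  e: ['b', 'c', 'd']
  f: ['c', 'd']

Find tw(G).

A width-2 tree decomposition is:
Bags: B1 = {a, b, e}  B2 = {a, c, e}  B3 = {c, d, e}  B4 = {c, d, f}
Tree: B1–B2, B2–B3, B3–B4
Each bag holds 3 vertices, so the decomposition has width 2, which upper-bounds the treewidth. Since b–a–c–e–b is a cycle in G, G is not acyclic. Forests are exactly the graphs of treewidth ≤ 1, so tw(G) ≥ 2. The upper and lower bounds meet at 2, so that is the treewidth.

2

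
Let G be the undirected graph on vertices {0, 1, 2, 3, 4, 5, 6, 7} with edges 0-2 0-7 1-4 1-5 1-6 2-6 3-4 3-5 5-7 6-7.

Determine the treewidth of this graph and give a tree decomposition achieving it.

Treewidth 2.
Bags: B1 = {0, 2, 6}  B2 = {0, 6, 7}  B3 = {1, 6, 7}  B4 = {1, 5, 7}  B5 = {1, 4, 5}  B6 = {3, 4, 5}
Tree: B1–B2, B2–B3, B3–B4, B4–B5, B5–B6

Every bag has size at most 3, so the width is 3 − 1 = 2 and tw(G) ≤ 2. The edges 2–0–7–6–2 form a cycle, so G is not a tree and its treewidth is at least 2. Therefore the treewidth is 2.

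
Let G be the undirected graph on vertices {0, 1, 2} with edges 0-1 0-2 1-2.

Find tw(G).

2

A width-2 tree decomposition is:
Bags: B1 = {0, 1, 2}
Tree: (single bag)
With just one bag of size 3, the width is 3 − 1 = 2, so tw(G) ≤ 2. On the other hand G contains the 3-clique {0, 1, 2}. A clique must lie in a single bag of any decomposition, so no decomposition can have width below 2. The upper and lower bounds meet at 2, so that is the treewidth.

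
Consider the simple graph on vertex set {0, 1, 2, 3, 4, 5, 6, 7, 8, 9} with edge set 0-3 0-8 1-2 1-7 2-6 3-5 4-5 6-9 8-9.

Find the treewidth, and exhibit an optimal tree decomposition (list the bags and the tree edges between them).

Every bag has size at most 2, so the width is 2 − 1 = 1 and tw(G) ≤ 1. G has an edge, so its treewidth is at least 1. Therefore the treewidth is 1.

Treewidth 1.
Bags: B1 = {1, 7}  B2 = {1, 2}  B3 = {2, 6}  B4 = {6, 9}  B5 = {8, 9}  B6 = {0, 8}  B7 = {0, 3}  B8 = {3, 5}  B9 = {4, 5}
Tree: B1–B2, B2–B3, B3–B4, B4–B5, B5–B6, B6–B7, B7–B8, B8–B9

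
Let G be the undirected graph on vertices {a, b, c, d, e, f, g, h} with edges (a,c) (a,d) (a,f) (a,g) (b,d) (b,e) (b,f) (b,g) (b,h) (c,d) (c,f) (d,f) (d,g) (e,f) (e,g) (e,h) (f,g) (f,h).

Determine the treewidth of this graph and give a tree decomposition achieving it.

Each bag holds 4 vertices, so the decomposition has width 3, which upper-bounds the treewidth. For the lower bound, the 4 vertices {a, d, f, g} are pairwise adjacent, and any tree decomposition puts a clique entirely inside one bag — forcing width ≥ 3. Combining the bounds, tw(G) = 3.

Treewidth 3.
One optimal decomposition is:
Bags: B1 = {a, c, d, f}  B2 = {a, d, f, g}  B3 = {b, d, f, g}  B4 = {b, e, f, g}  B5 = {b, e, f, h}
Tree: B1–B2, B2–B3, B3–B4, B4–B5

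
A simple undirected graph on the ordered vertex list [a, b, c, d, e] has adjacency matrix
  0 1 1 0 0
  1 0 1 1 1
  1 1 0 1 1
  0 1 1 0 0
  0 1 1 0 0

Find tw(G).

2

A width-2 tree decomposition is:
Bags: B1 = {a, b, c}  B2 = {b, c, d}  B3 = {b, c, e}
Tree: B1–B2, B1–B3
Every bag has size at most 3, so the width is 3 − 1 = 2 and tw(G) ≤ 2. For the lower bound, the 3 vertices {b, c, d} are pairwise adjacent, and any tree decomposition puts a clique entirely inside one bag — forcing width ≥ 2. Combining the bounds, tw(G) = 2.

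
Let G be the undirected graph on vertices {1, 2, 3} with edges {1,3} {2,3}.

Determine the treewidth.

A width-1 tree decomposition is:
Bags: B1 = {2, 3}  B2 = {1, 3}
Tree: B1–B2
Every bag has size at most 2, so the width is 2 − 1 = 1 and tw(G) ≤ 1. Any graph with an edge has treewidth ≥ 1, and G has the edge 3–2. Hence tw(G) = 1 exactly.

1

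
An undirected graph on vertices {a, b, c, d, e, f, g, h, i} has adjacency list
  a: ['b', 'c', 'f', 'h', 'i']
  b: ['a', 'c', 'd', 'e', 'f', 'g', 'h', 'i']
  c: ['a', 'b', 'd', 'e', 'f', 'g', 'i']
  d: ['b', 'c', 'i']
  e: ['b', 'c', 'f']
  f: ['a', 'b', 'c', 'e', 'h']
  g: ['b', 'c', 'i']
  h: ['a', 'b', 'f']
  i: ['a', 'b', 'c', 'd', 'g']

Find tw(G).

3

A width-3 tree decomposition is:
Bags: B1 = {a, b, c, i}  B2 = {a, b, c, f}  B3 = {b, c, e, f}  B4 = {b, c, g, i}  B5 = {a, b, f, h}  B6 = {b, c, d, i}
Tree: B1–B2, B2–B3, B1–B4, B2–B5, B4–B6
The largest bag has 4 vertices, giving width 3; this decomposition certifies tw(G) ≤ 3. For the lower bound, the 4 vertices {a, b, f, h} are pairwise adjacent, and any tree decomposition puts a clique entirely inside one bag — forcing width ≥ 3. Hence tw(G) = 3 exactly.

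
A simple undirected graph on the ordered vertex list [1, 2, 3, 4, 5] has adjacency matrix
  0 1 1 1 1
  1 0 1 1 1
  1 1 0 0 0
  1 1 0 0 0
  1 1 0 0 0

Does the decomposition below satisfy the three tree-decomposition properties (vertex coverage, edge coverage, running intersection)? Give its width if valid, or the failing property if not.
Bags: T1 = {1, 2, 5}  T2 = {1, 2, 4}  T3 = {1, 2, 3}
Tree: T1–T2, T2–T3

Yes; width 2.

Vertex coverage: the bags together contain {1, 2, 3, 4, 5}, the full vertex set. Edge coverage: each edge of G has both endpoints in at least one bag. Running intersection: for every vertex, the bags containing it form a connected subtree. All three properties hold, so this is a valid tree decomposition of width max|bag| − 1 = 2, and hence tw(G) ≤ 2.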